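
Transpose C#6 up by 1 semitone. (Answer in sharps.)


Solution.
C#6: chromatic position 1 in octave 6 → absolute = 6×12 + 1 = 73
Transpose up 1: 73 + 1 = 74
74 = 6×12 + 2 → D in octave 6
Result = D6


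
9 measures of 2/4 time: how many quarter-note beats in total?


Solution.
Time signature 2/4: the bottom number 4 means the quarter note gets one count
The top number 2 means 2 quarter-note beats per measure
Total = 2 × 9 measures
= 18 quarter-note beats


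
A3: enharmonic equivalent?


Step by step:
Enharmonic notes sound the same pitch but are spelled with different letter names
A and G## name the same pitch class
= G##3


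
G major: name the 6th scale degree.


Solution.
Major scale pattern: W-W-H-W-W-W-H (2-2-1-2-2-2-1 semitones)
Starting from G:
  G + 2 semitones → A
  A + 2 semitones → B
  B + 1 semitone → C
  C + 2 semitones → D
  D + 2 semitones → E
  E + 2 semitones → F#
  F# + 1 semitone → G
Scale: G A B C D E F#
Degree 6 = E


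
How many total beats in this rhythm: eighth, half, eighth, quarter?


Solution.
Beat values:
  eighth = 0.5 beats
  half = 2 beats
  eighth = 0.5 beats
  quarter = 1 beat
Sum = 0.5 + 2 + 0.5 + 1
= 4 beats


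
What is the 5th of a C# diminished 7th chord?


Diminished 7th chord = root + minor 3rd + diminished 5th + diminished 7th
Seventh chords stack in thirds, so the letter names are C-E-G-B
Root: C#
Minor 3rd above C#: E
Diminished 5th above C#: G
Diminished 7th above C#: Bb
The 5th = G


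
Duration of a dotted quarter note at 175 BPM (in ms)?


Let's work it out.
One quarter-note beat = 60000 / BPM = 60000 / 175 ms
Dotted quarter note = 3/2 × quarter note
Duration = 3/2 × 60000 / 175 = 90000 / 175
= 514.3 ms


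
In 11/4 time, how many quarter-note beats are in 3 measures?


Let's work it out.
Time signature 11/4: the bottom number 4 means the quarter note gets one count
The top number 11 means 11 quarter-note beats per measure
Total = 11 × 3 measures
= 33 quarter-note beats


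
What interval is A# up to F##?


Solution.
Letter names: A → F spans 6 letter names → a 6th
Semitones: A# → F## = 9 half-steps
A 6th of 9 semitones is a major 6th
= major 6th


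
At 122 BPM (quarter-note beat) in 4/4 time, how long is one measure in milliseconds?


Solution.
Quarter-note beat duration = 60000 / 122 ms
Beats per measure (4/4) = 4
One measure = 4 × 60000 / 122 = 240000 / 122 ms
= 1967.2 ms


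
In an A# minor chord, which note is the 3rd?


Step by step:
Minor triad = root + minor 3rd (3 semitones) + perfect 5th (7 semitones)
A triad on A# stacks thirds, so the chord tones use letter names A-C-E
Root: A#
Minor 3rd above A#: C#
Perfect 5th above A#: E#
The 3rd = C#


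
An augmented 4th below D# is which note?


Step by step:
A 4th spans 4 letter names, so from D we land on A
An augmented 4th = 6 semitones below D#
Spell A at that pitch: A
= A


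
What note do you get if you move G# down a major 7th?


Reasoning:
major 7th: 7 letter names, 11 semitones
Letter: G - 6 → A
Pitch: G# - 11 semitones, spelled as an A → A
= A


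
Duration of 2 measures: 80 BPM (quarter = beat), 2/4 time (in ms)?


Reasoning:
Quarter-note beat duration = 60000 / 80 ms
Beats per measure (2/4) = 2
One measure = 2 × 60000 / 80 = 120000 / 80 ms
2 measures = 2 × 120000 / 80 = 240000 / 80
= 3000.0 ms


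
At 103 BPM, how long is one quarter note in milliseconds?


Let's work it out.
One quarter-note beat = 60000 / BPM = 60000 / 103 ms
Duration = 60000 / 103
= 582.5 ms


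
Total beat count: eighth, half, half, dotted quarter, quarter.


Reasoning:
Beat values:
  eighth = 0.5 beats
  half = 2 beats
  half = 2 beats
  dotted quarter = 1.5 beats
  quarter = 1 beat
Sum = 0.5 + 2 + 2 + 1.5 + 1
= 7 beats


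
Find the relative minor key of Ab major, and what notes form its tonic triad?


Reasoning:
The relative minor shares the major's key signature and starts on its 6th degree
6th degree = a major 6th above the tonic; a major 6th above Ab is F
→ relative minor of Ab major is F minor
Tonic triad of F minor = root + minor 3rd + perfect 5th = F Ab C
= F minor; triad = F Ab C


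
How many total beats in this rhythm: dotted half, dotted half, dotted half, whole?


Working:
Beat values:
  dotted half = 3 beats
  dotted half = 3 beats
  dotted half = 3 beats
  whole = 4 beats
Sum = 3 + 3 + 3 + 4
= 13 beats


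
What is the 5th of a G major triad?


Major triad = root + major 3rd (4 semitones) + perfect 5th (7 semitones)
A triad on G stacks thirds, so the chord tones use letter names G-B-D
Root: G
Major 3rd above G: B
Perfect 5th above G: D
The 5th = D


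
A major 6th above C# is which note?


Solution.
A 6th spans 6 letter names, so from C we land on A
A major 6th = 9 semitones above C#
Spell A at that pitch: A#
= A#


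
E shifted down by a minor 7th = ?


minor 7th: 7 letter names, 10 semitones
Letter: E - 6 → F
Pitch: E - 10 semitones, spelled as an F → F#
= F#


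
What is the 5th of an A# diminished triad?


Let's work it out.
Diminished triad = root + minor 3rd (3 semitones) + diminished 5th (6 semitones)
A triad on A# stacks thirds, so the chord tones use letter names A-C-E
Root: A#
Minor 3rd above A#: C#
Diminished 5th above A#: E
The 5th = E


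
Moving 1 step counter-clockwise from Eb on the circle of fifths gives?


Each counter-clockwise step moves down a perfect 5th (= up a perfect 4th)
From Eb: Eb → Ab
= Ab


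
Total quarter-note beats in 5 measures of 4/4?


Time signature 4/4: the bottom number 4 means the quarter note gets one count
The top number 4 means 4 quarter-note beats per measure
Total = 4 × 5 measures
= 20 quarter-note beats


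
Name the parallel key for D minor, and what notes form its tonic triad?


Step by step:
Parallel keys share the same tonic but differ in mode
D minor → parallel is D major
Tonic triad of D major = D F# A
= D major; triad = D F# A


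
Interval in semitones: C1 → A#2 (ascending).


Absolute semitone position = octave×12 + chromatic position
C1: 1×12 + 0 = 12
A#2: 2×12 + 10 = 34
Difference = 34 - 12 = 22
= 22 semitones


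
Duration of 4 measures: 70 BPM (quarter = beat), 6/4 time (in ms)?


Working:
Quarter-note beat duration = 60000 / 70 ms
Beats per measure (6/4) = 6
One measure = 6 × 60000 / 70 = 360000 / 70 ms
4 measures = 4 × 360000 / 70 = 1440000 / 70
= 20571.4 ms


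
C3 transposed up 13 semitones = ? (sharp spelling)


Reasoning:
C3: chromatic position 0 in octave 3 → absolute = 3×12 + 0 = 36
Transpose up 13: 36 + 13 = 49
49 = 4×12 + 1 → C# in octave 4
Result = C#4


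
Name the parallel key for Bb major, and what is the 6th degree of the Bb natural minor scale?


Parallel keys share the same tonic but differ in mode
Bb major → parallel is Bb minor
Bb natural minor scale: Bb C Db Eb F Gb Ab
= Bb minor; 6th degree = Gb


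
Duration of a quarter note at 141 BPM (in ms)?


Reasoning:
One quarter-note beat = 60000 / BPM = 60000 / 141 ms
Duration = 60000 / 141
= 425.5 ms


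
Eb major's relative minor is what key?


Reasoning:
The relative minor shares the major's key signature and starts on its 6th degree
6th degree = a major 6th above the tonic; a major 6th above Eb is C
→ relative minor of Eb major is C minor
= C minor


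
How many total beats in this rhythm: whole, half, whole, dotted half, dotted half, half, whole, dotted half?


Reasoning:
Beat values:
  whole = 4 beats
  half = 2 beats
  whole = 4 beats
  dotted half = 3 beats
  dotted half = 3 beats
  half = 2 beats
  whole = 4 beats
  dotted half = 3 beats
Sum = 4 + 2 + 4 + 3 + 3 + 2 + 4 + 3
= 25 beats


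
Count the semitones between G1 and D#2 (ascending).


Absolute semitone position = octave×12 + chromatic position
G1: 1×12 + 7 = 19
D#2: 2×12 + 3 = 27
Difference = 27 - 19 = 8
= 8 semitones


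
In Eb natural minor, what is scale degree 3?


Working:
Natural minor scale pattern: W-H-W-W-H-W-W (2-1-2-2-1-2-2 semitones)
Starting from Eb:
  Eb + 2 semitones → F
  F + 1 semitone → Gb
  Gb + 2 semitones → Ab
  Ab + 2 semitones → Bb
  Bb + 1 semitone → Cb
  Cb + 2 semitones → Db
  Db + 2 semitones → Eb
Scale: Eb F Gb Ab Bb Cb Db
Degree 3 = Gb


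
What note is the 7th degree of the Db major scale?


Major scale pattern: W-W-H-W-W-W-H (2-2-1-2-2-2-1 semitones)
Starting from Db:
  Db + 2 semitones → Eb
  Eb + 2 semitones → F
  F + 1 semitone → Gb
  Gb + 2 semitones → Ab
  Ab + 2 semitones → Bb
  Bb + 2 semitones → C
  C + 1 semitone → Db
Scale: Db Eb F Gb Ab Bb C
Degree 7 = C


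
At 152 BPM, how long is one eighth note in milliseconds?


Solution.
One quarter-note beat = 60000 / BPM = 60000 / 152 ms
Eighth note = 1/2 × quarter note
Duration = 1/2 × 60000 / 152 = 30000 / 152
= 197.4 ms


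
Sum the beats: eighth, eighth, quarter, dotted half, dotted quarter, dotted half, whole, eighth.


Beat values:
  eighth = 0.5 beats
  eighth = 0.5 beats
  quarter = 1 beat
  dotted half = 3 beats
  dotted quarter = 1.5 beats
  dotted half = 3 beats
  whole = 4 beats
  eighth = 0.5 beats
Sum = 0.5 + 0.5 + 1 + 3 + 1.5 + 3 + 4 + 0.5
= 14 beats


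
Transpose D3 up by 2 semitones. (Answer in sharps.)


Working:
D3: chromatic position 2 in octave 3 → absolute = 3×12 + 2 = 38
Transpose up 2: 38 + 2 = 40
40 = 3×12 + 4 → E in octave 3
Result = E3


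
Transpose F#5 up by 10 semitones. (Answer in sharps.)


Solution.
F#5: chromatic position 6 in octave 5 → absolute = 5×12 + 6 = 66
Transpose up 10: 66 + 10 = 76
76 = 6×12 + 4 → E in octave 6
Result = E6


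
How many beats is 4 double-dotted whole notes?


Solution.
Base whole note = 4 beats
Dot 1 adds half the previous value: +2
Dot 2 adds half the previous value: +1
One double-dotted whole = 4 + 2 + 1 = 7
4 of them = 4 × 7 = 28
= 28 beats


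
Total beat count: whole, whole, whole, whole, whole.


Beat values:
  whole = 4 beats
  whole = 4 beats
  whole = 4 beats
  whole = 4 beats
  whole = 4 beats
Sum = 4 + 4 + 4 + 4 + 4
= 20 beats


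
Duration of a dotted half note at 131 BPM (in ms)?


Reasoning:
One quarter-note beat = 60000 / BPM = 60000 / 131 ms
Dotted half note = 3 × quarter note
Duration = 3 × 60000 / 131 = 180000 / 131
= 1374.0 ms


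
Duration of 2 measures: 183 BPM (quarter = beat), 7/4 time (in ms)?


Let's work it out.
Quarter-note beat duration = 60000 / 183 ms
Beats per measure (7/4) = 7
One measure = 7 × 60000 / 183 = 420000 / 183 ms
2 measures = 2 × 420000 / 183 = 840000 / 183
= 4590.2 ms


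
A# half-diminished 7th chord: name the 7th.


Step by step:
Half-diminished 7th chord = root + minor 3rd + diminished 5th + minor 7th
Seventh chords stack in thirds, so the letter names are A-C-E-G
Root: A#
Minor 3rd above A#: C#
Diminished 5th above A#: E
Minor 7th above A#: G#
The 7th = G#


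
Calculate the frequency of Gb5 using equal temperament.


f = 440 × 2^(n/12) where n = semitones from A4
Gb5: 9 semitones from A4
f = 440 × 2^(9/12)
f = 739.99 Hz


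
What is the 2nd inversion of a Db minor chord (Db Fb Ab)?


Step by step:
Root position: Db Fb Ab
2nd inversion: move root and 3rd up an octave
Bass note: Ab
Notes (bottom to top) = Ab Db Fb


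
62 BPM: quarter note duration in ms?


Step by step:
One quarter-note beat = 60000 / BPM = 60000 / 62 ms
Duration = 60000 / 62
= 967.7 ms


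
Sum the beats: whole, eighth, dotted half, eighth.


Beat values:
  whole = 4 beats
  eighth = 0.5 beats
  dotted half = 3 beats
  eighth = 0.5 beats
Sum = 4 + 0.5 + 3 + 0.5
= 8 beats


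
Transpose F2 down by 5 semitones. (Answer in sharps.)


Working:
F2: chromatic position 5 in octave 2 → absolute = 2×12 + 5 = 29
Transpose down 5: 29 - 5 = 24
24 = 2×12 + 0 → C in octave 2
Result = C2


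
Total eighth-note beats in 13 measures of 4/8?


Working:
Time signature 4/8: the bottom number 8 means the eighth note gets one count
The top number 4 means 4 eighth-note beats per measure
Total = 4 × 13 measures
= 52 eighth-note beats


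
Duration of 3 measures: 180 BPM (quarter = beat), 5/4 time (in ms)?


Working:
Quarter-note beat duration = 60000 / 180 ms
Beats per measure (5/4) = 5
One measure = 5 × 60000 / 180 = 300000 / 180 ms
3 measures = 3 × 300000 / 180 = 900000 / 180
= 5000.0 ms


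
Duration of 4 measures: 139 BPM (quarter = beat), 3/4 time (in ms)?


Working:
Quarter-note beat duration = 60000 / 139 ms
Beats per measure (3/4) = 3
One measure = 3 × 60000 / 139 = 180000 / 139 ms
4 measures = 4 × 180000 / 139 = 720000 / 139
= 5179.9 ms


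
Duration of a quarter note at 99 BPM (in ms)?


Let's work it out.
One quarter-note beat = 60000 / BPM = 60000 / 99 ms
Duration = 60000 / 99
= 606.1 ms


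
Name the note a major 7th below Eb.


Working:
A 7th spans 7 letter names, so from E we land on F
A major 7th = 11 semitones below Eb
Spell F at that pitch: Fb
= Fb


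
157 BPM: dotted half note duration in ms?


Let's work it out.
One quarter-note beat = 60000 / BPM = 60000 / 157 ms
Dotted half note = 3 × quarter note
Duration = 3 × 60000 / 157 = 180000 / 157
= 1146.5 ms


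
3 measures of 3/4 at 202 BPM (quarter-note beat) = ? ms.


Let's work it out.
Quarter-note beat duration = 60000 / 202 ms
Beats per measure (3/4) = 3
One measure = 3 × 60000 / 202 = 180000 / 202 ms
3 measures = 3 × 180000 / 202 = 540000 / 202
= 2673.3 ms


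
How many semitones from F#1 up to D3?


Solution.
Absolute semitone position = octave×12 + chromatic position
F#1: 1×12 + 6 = 18
D3: 3×12 + 2 = 38
Difference = 38 - 18 = 20
= 20 semitones


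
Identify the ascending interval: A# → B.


Letter names: A → B spans 2 letter names → a 2nd
Semitones: A# → B = 1 half-step
A 2nd of 1 semitone is a minor 2nd
= minor 2nd


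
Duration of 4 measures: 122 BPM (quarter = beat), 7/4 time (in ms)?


Step by step:
Quarter-note beat duration = 60000 / 122 ms
Beats per measure (7/4) = 7
One measure = 7 × 60000 / 122 = 420000 / 122 ms
4 measures = 4 × 420000 / 122 = 1680000 / 122
= 13770.5 ms


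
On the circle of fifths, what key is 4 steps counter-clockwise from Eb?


Let's work it out.
Each counter-clockwise step moves down a perfect 5th (= up a perfect 4th)
From Eb: Eb → Ab → Db → F#/Gb → B
= B


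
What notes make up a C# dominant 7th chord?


Dominant 7th chord = root + major 3rd + perfect 5th + minor 7th
Seventh chords stack in thirds, so the letter names are C-E-G-B
Root: C#
Major 3rd above C#: E#
Perfect 5th above C#: G#
Minor 7th above C#: B
Chord = C# E# G# B


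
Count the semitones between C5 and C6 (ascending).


Solution.
Absolute semitone position = octave×12 + chromatic position
C5: 5×12 + 0 = 60
C6: 6×12 + 0 = 72
Difference = 72 - 60 = 12
= 12 semitones


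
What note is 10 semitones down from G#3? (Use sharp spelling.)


G#3: chromatic position 8 in octave 3 → absolute = 3×12 + 8 = 44
Transpose down 10: 44 - 10 = 34
34 = 2×12 + 10 → A# in octave 2
Result = A#2


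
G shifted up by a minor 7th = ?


minor 7th: 7 letter names, 10 semitones
Letter: G + 6 → F
Pitch: G + 10 semitones, spelled as an F → F
= F


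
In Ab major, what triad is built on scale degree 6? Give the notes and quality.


Working:
Ab major scale: Ab Bb C Db Eb F G
Diatonic triad on degree 6 stacks scale notes 6, 1, 3: F Ab C
F→Ab = 3 semitones; F→C = 7 semitones → minor triad
= F Ab C (minor)


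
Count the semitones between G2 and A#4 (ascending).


Absolute semitone position = octave×12 + chromatic position
G2: 2×12 + 7 = 31
A#4: 4×12 + 10 = 58
Difference = 58 - 31 = 27
= 27 semitones


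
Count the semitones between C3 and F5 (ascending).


Working:
Absolute semitone position = octave×12 + chromatic position
C3: 3×12 + 0 = 36
F5: 5×12 + 5 = 65
Difference = 65 - 36 = 29
= 29 semitones


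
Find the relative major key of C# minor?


Let's work it out.
The relative major shares the key signature and is a minor 3rd above the minor tonic
A minor 3rd above C# is E
→ relative major of C# minor is E major
= E major


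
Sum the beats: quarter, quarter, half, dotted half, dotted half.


Reasoning:
Beat values:
  quarter = 1 beat
  quarter = 1 beat
  half = 2 beats
  dotted half = 3 beats
  dotted half = 3 beats
Sum = 1 + 1 + 2 + 3 + 3
= 10 beats


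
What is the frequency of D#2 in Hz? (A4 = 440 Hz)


Solution.
f = 440 × 2^(n/12) where n = semitones from A4
D#2: -30 semitones from A4
f = 440 × 2^(-30/12)
f = 77.78 Hz


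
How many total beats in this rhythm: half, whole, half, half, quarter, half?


Working:
Beat values:
  half = 2 beats
  whole = 4 beats
  half = 2 beats
  half = 2 beats
  quarter = 1 beat
  half = 2 beats
Sum = 2 + 4 + 2 + 2 + 1 + 2
= 13 beats


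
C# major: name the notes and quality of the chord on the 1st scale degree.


Step by step:
C# major scale: C# D# E# F# G# A# B#
Diatonic triad on degree 1 stacks scale notes 1, 3, 5: C# E# G#
C#→E# = 4 semitones; C#→G# = 7 semitones → major triad
= C# E# G# (major)


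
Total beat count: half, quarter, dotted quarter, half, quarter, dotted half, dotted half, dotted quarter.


Step by step:
Beat values:
  half = 2 beats
  quarter = 1 beat
  dotted quarter = 1.5 beats
  half = 2 beats
  quarter = 1 beat
  dotted half = 3 beats
  dotted half = 3 beats
  dotted quarter = 1.5 beats
Sum = 2 + 1 + 1.5 + 2 + 1 + 3 + 3 + 1.5
= 15 beats


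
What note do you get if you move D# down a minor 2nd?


Step by step:
minor 2nd: 2 letter names, 1 semitones
Letter: D - 1 → C
Pitch: D# - 1 semitones, spelled as a C → C##
= C##


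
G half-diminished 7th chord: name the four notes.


Half-diminished 7th chord = root + minor 3rd + diminished 5th + minor 7th
Seventh chords stack in thirds, so the letter names are G-B-D-F
Root: G
Minor 3rd above G: Bb
Diminished 5th above G: Db
Minor 7th above G: F
Chord = G Bb Db F


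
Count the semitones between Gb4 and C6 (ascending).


Solution.
Absolute semitone position = octave×12 + chromatic position
Gb4: 4×12 + 6 = 54
C6: 6×12 + 0 = 72
Difference = 72 - 54 = 18
= 18 semitones


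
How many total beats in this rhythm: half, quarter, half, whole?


Working:
Beat values:
  half = 2 beats
  quarter = 1 beat
  half = 2 beats
  whole = 4 beats
Sum = 2 + 1 + 2 + 4
= 9 beats


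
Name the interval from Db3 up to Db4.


Reasoning:
Letter names: D → D spans 8 letter names → an octave
Semitones: Db3 → Db4 = 12 half-steps
An octave of 12 semitones is a perfect octave
= perfect octave


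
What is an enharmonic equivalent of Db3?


Working:
Enharmonic notes sound the same pitch but are spelled with different letter names
Db and C# name the same pitch class
= C#3


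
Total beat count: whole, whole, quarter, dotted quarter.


Beat values:
  whole = 4 beats
  whole = 4 beats
  quarter = 1 beat
  dotted quarter = 1.5 beats
Sum = 4 + 4 + 1 + 1.5
= 10.5 beats


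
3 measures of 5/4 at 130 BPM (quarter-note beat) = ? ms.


Quarter-note beat duration = 60000 / 130 ms
Beats per measure (5/4) = 5
One measure = 5 × 60000 / 130 = 300000 / 130 ms
3 measures = 3 × 300000 / 130 = 900000 / 130
= 6923.1 ms


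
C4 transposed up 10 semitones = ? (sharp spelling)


C4: chromatic position 0 in octave 4 → absolute = 4×12 + 0 = 48
Transpose up 10: 48 + 10 = 58
58 = 4×12 + 10 → A# in octave 4
Result = A#4


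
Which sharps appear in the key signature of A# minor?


Working:
Sharp minor keys follow the circle of fifths: A(0), E(1), B(2), F#(3), C#(4), G#(5), D#(6), A#(7)
A# minor has 7 sharps
Order of sharps: F# C# G# D# A# E# B# → first 7: F#, C#, G#, D#, A#, E#, B#
= F#, C#, G#, D#, A#, E#, B#


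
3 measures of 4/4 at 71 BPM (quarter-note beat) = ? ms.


Reasoning:
Quarter-note beat duration = 60000 / 71 ms
Beats per measure (4/4) = 4
One measure = 4 × 60000 / 71 = 240000 / 71 ms
3 measures = 3 × 240000 / 71 = 720000 / 71
= 10140.8 ms


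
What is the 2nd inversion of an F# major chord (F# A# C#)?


Solution.
Root position: F# A# C#
2nd inversion: move root and 3rd up an octave
Bass note: C#
Notes (bottom to top) = C# F# A#


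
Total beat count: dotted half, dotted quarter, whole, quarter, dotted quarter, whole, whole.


Solution.
Beat values:
  dotted half = 3 beats
  dotted quarter = 1.5 beats
  whole = 4 beats
  quarter = 1 beat
  dotted quarter = 1.5 beats
  whole = 4 beats
  whole = 4 beats
Sum = 3 + 1.5 + 4 + 1 + 1.5 + 4 + 4
= 19 beats


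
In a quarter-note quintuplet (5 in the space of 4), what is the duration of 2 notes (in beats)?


Working:
Quintuplet: 5 notes occupy the space of 4 quarter notes
Space = 4 × 1 = 4 beats
Each quintuplet note = 4 / 5 = 4/5 beats
2 notes = 2 × 4/5 = 8/5
= 8/5 beats


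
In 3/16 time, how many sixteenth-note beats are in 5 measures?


Let's work it out.
Time signature 3/16: the bottom number 16 means the sixteenth note gets one count
The top number 3 means 3 sixteenth-note beats per measure
Total = 3 × 5 measures
= 15 sixteenth-note beats


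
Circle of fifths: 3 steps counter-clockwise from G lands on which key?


Solution.
Each counter-clockwise step moves down a perfect 5th (= up a perfect 4th)
From G: G → C → F → Bb
= Bb


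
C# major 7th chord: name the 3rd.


Working:
Major 7th chord = root + major 3rd + perfect 5th + major 7th
Seventh chords stack in thirds, so the letter names are C-E-G-B
Root: C#
Major 3rd above C#: E#
Perfect 5th above C#: G#
Major 7th above C#: B#
The 3rd = E#


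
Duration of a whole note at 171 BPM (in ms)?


One quarter-note beat = 60000 / BPM = 60000 / 171 ms
Whole note = 4 × quarter note
Duration = 4 × 60000 / 171 = 240000 / 171
= 1403.5 ms


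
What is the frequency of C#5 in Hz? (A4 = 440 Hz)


Solution.
f = 440 × 2^(n/12) where n = semitones from A4
C#5: 4 semitones from A4
f = 440 × 2^(4/12)
f = 554.37 Hz


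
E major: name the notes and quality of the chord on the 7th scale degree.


E major scale: E F# G# A B C# D#
Diatonic triad on degree 7 stacks scale notes 7, 2, 4: D# F# A
D#→F# = 3 semitones; D#→A = 6 semitones → diminished triad
= D# F# A (diminished)


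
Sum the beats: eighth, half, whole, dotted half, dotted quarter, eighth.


Reasoning:
Beat values:
  eighth = 0.5 beats
  half = 2 beats
  whole = 4 beats
  dotted half = 3 beats
  dotted quarter = 1.5 beats
  eighth = 0.5 beats
Sum = 0.5 + 2 + 4 + 3 + 1.5 + 0.5
= 11.5 beats


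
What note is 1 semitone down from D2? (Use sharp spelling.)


Step by step:
D2: chromatic position 2 in octave 2 → absolute = 2×12 + 2 = 26
Transpose down 1: 26 - 1 = 25
25 = 2×12 + 1 → C# in octave 2
Result = C#2


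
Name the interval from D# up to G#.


Working:
Letter names: D → G spans 4 letter names → a 4th
Semitones: D# → G# = 5 half-steps
A 4th of 5 semitones is a perfect 4th
= perfect 4th


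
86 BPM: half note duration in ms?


Reasoning:
One quarter-note beat = 60000 / BPM = 60000 / 86 ms
Half note = 2 × quarter note
Duration = 2 × 60000 / 86 = 120000 / 86
= 1395.3 ms


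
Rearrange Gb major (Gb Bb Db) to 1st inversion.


Step by step:
Root position: Gb Bb Db
1st inversion: move root up an octave
Bass note: Bb
Notes (bottom to top) = Bb Db Gb


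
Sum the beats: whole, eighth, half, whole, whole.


Beat values:
  whole = 4 beats
  eighth = 0.5 beats
  half = 2 beats
  whole = 4 beats
  whole = 4 beats
Sum = 4 + 0.5 + 2 + 4 + 4
= 14.5 beats


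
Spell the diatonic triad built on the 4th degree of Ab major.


Step by step:
Ab major scale: Ab Bb C Db Eb F G
Diatonic triad on degree 4 stacks scale notes 4, 6, 1: Db F Ab
Db→F = 4 semitones; Db→Ab = 7 semitones → major triad
= Db F Ab (major)


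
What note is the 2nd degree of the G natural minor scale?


Let's work it out.
Natural minor scale pattern: W-H-W-W-H-W-W (2-1-2-2-1-2-2 semitones)
Starting from G:
  G + 2 semitones → A
  A + 1 semitone → Bb
  Bb + 2 semitones → C
  C + 2 semitones → D
  D + 1 semitone → Eb
  Eb + 2 semitones → F
  F + 2 semitones → G
Scale: G A Bb C D Eb F
Degree 2 = A


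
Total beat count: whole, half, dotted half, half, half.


Reasoning:
Beat values:
  whole = 4 beats
  half = 2 beats
  dotted half = 3 beats
  half = 2 beats
  half = 2 beats
Sum = 4 + 2 + 3 + 2 + 2
= 13 beats


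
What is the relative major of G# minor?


Step by step:
The relative major shares the key signature and is a minor 3rd above the minor tonic
A minor 3rd above G# is B
→ relative major of G# minor is B major
= B major


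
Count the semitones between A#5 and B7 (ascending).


Solution.
Absolute semitone position = octave×12 + chromatic position
A#5: 5×12 + 10 = 70
B7: 7×12 + 11 = 95
Difference = 95 - 70 = 25
= 25 semitones


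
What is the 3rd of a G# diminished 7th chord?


Solution.
Diminished 7th chord = root + minor 3rd + diminished 5th + diminished 7th
Seventh chords stack in thirds, so the letter names are G-B-D-F
Root: G#
Minor 3rd above G#: B
Diminished 5th above G#: D
Diminished 7th above G#: F
The 3rd = B


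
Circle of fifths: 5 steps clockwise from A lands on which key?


Each clockwise step on the circle of fifths moves up a perfect 5th
From A: A → E → B → F#/Gb → Db → Ab
= Ab


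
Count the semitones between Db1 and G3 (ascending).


Absolute semitone position = octave×12 + chromatic position
Db1: 1×12 + 1 = 13
G3: 3×12 + 7 = 43
Difference = 43 - 13 = 30
= 30 semitones


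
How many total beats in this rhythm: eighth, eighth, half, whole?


Beat values:
  eighth = 0.5 beats
  eighth = 0.5 beats
  half = 2 beats
  whole = 4 beats
Sum = 0.5 + 0.5 + 2 + 4
= 7 beats


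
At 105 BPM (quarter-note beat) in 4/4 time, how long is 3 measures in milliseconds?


Step by step:
Quarter-note beat duration = 60000 / 105 ms
Beats per measure (4/4) = 4
One measure = 4 × 60000 / 105 = 240000 / 105 ms
3 measures = 3 × 240000 / 105 = 720000 / 105
= 6857.1 ms


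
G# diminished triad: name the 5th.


Let's work it out.
Diminished triad = root + minor 3rd (3 semitones) + diminished 5th (6 semitones)
A triad on G# stacks thirds, so the chord tones use letter names G-B-D
Root: G#
Minor 3rd above G#: B
Diminished 5th above G#: D
The 5th = D


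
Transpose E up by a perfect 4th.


Reasoning:
perfect 4th: 4 letter names, 5 semitones
Letter: E + 3 → A
Pitch: E + 5 semitones, spelled as an A → A
= A


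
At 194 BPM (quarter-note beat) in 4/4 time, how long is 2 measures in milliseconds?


Reasoning:
Quarter-note beat duration = 60000 / 194 ms
Beats per measure (4/4) = 4
One measure = 4 × 60000 / 194 = 240000 / 194 ms
2 measures = 2 × 240000 / 194 = 480000 / 194
= 2474.2 ms


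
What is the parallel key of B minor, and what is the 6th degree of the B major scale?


Reasoning:
Parallel keys share the same tonic but differ in mode
B minor → parallel is B major
B major scale: B C# D# E F# G# A#
= B major; 6th degree = G#


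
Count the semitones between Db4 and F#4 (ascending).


Absolute semitone position = octave×12 + chromatic position
Db4: 4×12 + 1 = 49
F#4: 4×12 + 6 = 54
Difference = 54 - 49 = 5
= 5 semitones


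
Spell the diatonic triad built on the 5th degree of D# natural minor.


Step by step:
D# natural minor scale: D# E# F# G# A# B C#
Diatonic triad on degree 5 stacks scale notes 5, 7, 2: A# C# E#
A#→C# = 3 semitones; A#→E# = 7 semitones → minor triad
= A# C# E# (minor)


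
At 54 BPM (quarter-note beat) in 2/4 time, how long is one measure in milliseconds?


Working:
Quarter-note beat duration = 60000 / 54 ms
Beats per measure (2/4) = 2
One measure = 2 × 60000 / 54 = 120000 / 54 ms
= 2222.2 ms


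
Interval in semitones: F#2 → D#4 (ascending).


Working:
Absolute semitone position = octave×12 + chromatic position
F#2: 2×12 + 6 = 30
D#4: 4×12 + 3 = 51
Difference = 51 - 30 = 21
= 21 semitones


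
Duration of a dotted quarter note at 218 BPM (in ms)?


Solution.
One quarter-note beat = 60000 / BPM = 60000 / 218 ms
Dotted quarter note = 3/2 × quarter note
Duration = 3/2 × 60000 / 218 = 90000 / 218
= 412.8 ms


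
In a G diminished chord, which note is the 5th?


Diminished triad = root + minor 3rd (3 semitones) + diminished 5th (6 semitones)
A triad on G stacks thirds, so the chord tones use letter names G-B-D
Root: G
Minor 3rd above G: Bb
Diminished 5th above G: Db
The 5th = Db


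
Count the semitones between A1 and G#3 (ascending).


Reasoning:
Absolute semitone position = octave×12 + chromatic position
A1: 1×12 + 9 = 21
G#3: 3×12 + 8 = 44
Difference = 44 - 21 = 23
= 23 semitones


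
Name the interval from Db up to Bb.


Solution.
Letter names: D → B spans 6 letter names → a 6th
Semitones: Db → Bb = 9 half-steps
A 6th of 9 semitones is a major 6th
= major 6th


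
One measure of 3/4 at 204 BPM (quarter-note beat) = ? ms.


Let's work it out.
Quarter-note beat duration = 60000 / 204 ms
Beats per measure (3/4) = 3
One measure = 3 × 60000 / 204 = 180000 / 204 ms
= 882.4 ms


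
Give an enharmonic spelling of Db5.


Solution.
Enharmonic notes sound the same pitch but are spelled with different letter names
Db and C# name the same pitch class
= C#5


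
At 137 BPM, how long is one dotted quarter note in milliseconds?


Step by step:
One quarter-note beat = 60000 / BPM = 60000 / 137 ms
Dotted quarter note = 3/2 × quarter note
Duration = 3/2 × 60000 / 137 = 90000 / 137
= 656.9 ms


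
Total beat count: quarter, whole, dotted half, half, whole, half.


Solution.
Beat values:
  quarter = 1 beat
  whole = 4 beats
  dotted half = 3 beats
  half = 2 beats
  whole = 4 beats
  half = 2 beats
Sum = 1 + 4 + 3 + 2 + 4 + 2
= 16 beats


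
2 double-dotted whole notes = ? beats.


Let's work it out.
Base whole note = 4 beats
Dot 1 adds half the previous value: +2
Dot 2 adds half the previous value: +1
One double-dotted whole = 4 + 2 + 1 = 7
2 of them = 2 × 7 = 14
= 14 beats


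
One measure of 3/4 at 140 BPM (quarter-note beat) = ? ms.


Quarter-note beat duration = 60000 / 140 ms
Beats per measure (3/4) = 3
One measure = 3 × 60000 / 140 = 180000 / 140 ms
= 1285.7 ms


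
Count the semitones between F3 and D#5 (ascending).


Absolute semitone position = octave×12 + chromatic position
F3: 3×12 + 5 = 41
D#5: 5×12 + 3 = 63
Difference = 63 - 41 = 22
= 22 semitones


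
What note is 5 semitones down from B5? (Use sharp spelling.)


Reasoning:
B5: chromatic position 11 in octave 5 → absolute = 5×12 + 11 = 71
Transpose down 5: 71 - 5 = 66
66 = 5×12 + 6 → F# in octave 5
Result = F#5


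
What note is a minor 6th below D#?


Working:
A 6th spans 6 letter names, so from D we land on F
A minor 6th = 8 semitones below D#
Spell F at that pitch: F##
= F##


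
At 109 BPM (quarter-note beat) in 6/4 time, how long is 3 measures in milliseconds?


Step by step:
Quarter-note beat duration = 60000 / 109 ms
Beats per measure (6/4) = 6
One measure = 6 × 60000 / 109 = 360000 / 109 ms
3 measures = 3 × 360000 / 109 = 1080000 / 109
= 9908.3 ms


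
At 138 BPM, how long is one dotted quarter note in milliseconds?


One quarter-note beat = 60000 / BPM = 60000 / 138 ms
Dotted quarter note = 3/2 × quarter note
Duration = 3/2 × 60000 / 138 = 90000 / 138
= 652.2 ms


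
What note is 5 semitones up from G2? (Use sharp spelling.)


Step by step:
G2: chromatic position 7 in octave 2 → absolute = 2×12 + 7 = 31
Transpose up 5: 31 + 5 = 36
36 = 3×12 + 0 → C in octave 3
Result = C3


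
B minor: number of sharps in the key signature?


Working:
Sharp minor keys follow the circle of fifths: A(0), E(1), B(2), F#(3), C#(4), G#(5), D#(6), A#(7)
B minor has 2 sharps
Order of sharps: F# C# G# D# A# E# B# → first 2: F#, C#
= 2 sharps


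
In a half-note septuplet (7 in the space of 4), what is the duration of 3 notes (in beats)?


Solution.
Septuplet: 7 notes occupy the space of 4 half notes
Space = 4 × 2 = 8 beats
Each septuplet note = 8 / 7 = 8/7 beats
3 notes = 3 × 8/7 = 24/7
= 24/7 beats


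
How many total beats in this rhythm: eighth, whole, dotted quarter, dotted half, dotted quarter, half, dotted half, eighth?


Beat values:
  eighth = 0.5 beats
  whole = 4 beats
  dotted quarter = 1.5 beats
  dotted half = 3 beats
  dotted quarter = 1.5 beats
  half = 2 beats
  dotted half = 3 beats
  eighth = 0.5 beats
Sum = 0.5 + 4 + 1.5 + 3 + 1.5 + 2 + 3 + 0.5
= 16 beats


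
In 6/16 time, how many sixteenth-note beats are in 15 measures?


Reasoning:
Time signature 6/16: the bottom number 16 means the sixteenth note gets one count
The top number 6 means 6 sixteenth-note beats per measure
Total = 6 × 15 measures
= 90 sixteenth-note beats


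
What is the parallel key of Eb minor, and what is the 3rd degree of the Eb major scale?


Let's work it out.
Parallel keys share the same tonic but differ in mode
Eb minor → parallel is Eb major
Eb major scale: Eb F G Ab Bb C D
= Eb major; 3rd degree = G


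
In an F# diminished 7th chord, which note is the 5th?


Step by step:
Diminished 7th chord = root + minor 3rd + diminished 5th + diminished 7th
Seventh chords stack in thirds, so the letter names are F-A-C-E
Root: F#
Minor 3rd above F#: A
Diminished 5th above F#: C
Diminished 7th above F#: Eb
The 5th = C


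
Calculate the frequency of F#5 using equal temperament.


f = 440 × 2^(n/12) where n = semitones from A4
F#5: 9 semitones from A4
f = 440 × 2^(9/12)
f = 739.99 Hz


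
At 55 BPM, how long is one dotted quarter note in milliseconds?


Reasoning:
One quarter-note beat = 60000 / BPM = 60000 / 55 ms
Dotted quarter note = 3/2 × quarter note
Duration = 3/2 × 60000 / 55 = 90000 / 55
= 1636.4 ms


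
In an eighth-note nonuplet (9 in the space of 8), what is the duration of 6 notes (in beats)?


Nonuplet: 9 notes occupy the space of 8 eighth notes
Space = 8 × 1/2 = 4 beats
Each nonuplet note = 4 / 9 = 4/9 beats
6 notes = 6 × 4/9 = 8/3
= 8/3 beats


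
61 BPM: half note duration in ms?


One quarter-note beat = 60000 / BPM = 60000 / 61 ms
Half note = 2 × quarter note
Duration = 2 × 60000 / 61 = 120000 / 61
= 1967.2 ms


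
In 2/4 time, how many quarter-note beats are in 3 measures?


Time signature 2/4: the bottom number 4 means the quarter note gets one count
The top number 2 means 2 quarter-note beats per measure
Total = 2 × 3 measures
= 6 quarter-note beats


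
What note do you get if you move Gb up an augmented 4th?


Step by step:
augmented 4th: 4 letter names, 6 semitones
Letter: G + 3 → C
Pitch: Gb + 6 semitones, spelled as a C → C
= C


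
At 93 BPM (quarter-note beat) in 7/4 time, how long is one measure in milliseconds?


Reasoning:
Quarter-note beat duration = 60000 / 93 ms
Beats per measure (7/4) = 7
One measure = 7 × 60000 / 93 = 420000 / 93 ms
= 4516.1 ms


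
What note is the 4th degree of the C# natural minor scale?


Reasoning:
Natural minor scale pattern: W-H-W-W-H-W-W (2-1-2-2-1-2-2 semitones)
Starting from C#:
  C# + 2 semitones → D#
  D# + 1 semitone → E
  E + 2 semitones → F#
  F# + 2 semitones → G#
  G# + 1 semitone → A
  A + 2 semitones → B
  B + 2 semitones → C#
Scale: C# D# E F# G# A B
Degree 4 = F#


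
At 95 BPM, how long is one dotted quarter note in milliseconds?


One quarter-note beat = 60000 / BPM = 60000 / 95 ms
Dotted quarter note = 3/2 × quarter note
Duration = 3/2 × 60000 / 95 = 90000 / 95
= 947.4 ms


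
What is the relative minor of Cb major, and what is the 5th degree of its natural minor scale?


The relative minor shares the major's key signature and starts on its 6th degree
6th degree = a major 6th above the tonic; a major 6th above Cb is Ab
→ relative minor of Cb major is Ab minor
Ab natural minor scale: Ab Bb Cb Db Eb Fb Gb
= Ab minor; 5th degree = Eb


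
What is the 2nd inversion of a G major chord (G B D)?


Let's work it out.
Root position: G B D
2nd inversion: move root and 3rd up an octave
Bass note: D
Notes (bottom to top) = D G B


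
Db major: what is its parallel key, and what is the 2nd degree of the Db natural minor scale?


Let's work it out.
Parallel keys share the same tonic but differ in mode
Db major → parallel is Db minor
Db natural minor scale: Db Eb Fb Gb Ab Bbb Cb
= Db minor; 2nd degree = Eb


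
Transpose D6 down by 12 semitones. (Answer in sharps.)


Step by step:
D6: chromatic position 2 in octave 6 → absolute = 6×12 + 2 = 74
Transpose down 12: 74 - 12 = 62
62 = 5×12 + 2 → D in octave 5
Result = D5


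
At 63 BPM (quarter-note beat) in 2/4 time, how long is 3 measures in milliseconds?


Solution.
Quarter-note beat duration = 60000 / 63 ms
Beats per measure (2/4) = 2
One measure = 2 × 60000 / 63 = 120000 / 63 ms
3 measures = 3 × 120000 / 63 = 360000 / 63
= 5714.3 ms


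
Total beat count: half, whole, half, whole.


Step by step:
Beat values:
  half = 2 beats
  whole = 4 beats
  half = 2 beats
  whole = 4 beats
Sum = 2 + 4 + 2 + 4
= 12 beats


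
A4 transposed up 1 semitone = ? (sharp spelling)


Let's work it out.
A4: chromatic position 9 in octave 4 → absolute = 4×12 + 9 = 57
Transpose up 1: 57 + 1 = 58
58 = 4×12 + 10 → A# in octave 4
Result = A#4


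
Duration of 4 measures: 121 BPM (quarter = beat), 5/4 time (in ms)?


Let's work it out.
Quarter-note beat duration = 60000 / 121 ms
Beats per measure (5/4) = 5
One measure = 5 × 60000 / 121 = 300000 / 121 ms
4 measures = 4 × 300000 / 121 = 1200000 / 121
= 9917.4 ms


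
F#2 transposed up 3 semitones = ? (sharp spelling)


Step by step:
F#2: chromatic position 6 in octave 2 → absolute = 2×12 + 6 = 30
Transpose up 3: 30 + 3 = 33
33 = 2×12 + 9 → A in octave 2
Result = A2


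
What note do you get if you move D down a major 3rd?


Reasoning:
major 3rd: 3 letter names, 4 semitones
Letter: D - 2 → B
Pitch: D - 4 semitones, spelled as a B → Bb
= Bb


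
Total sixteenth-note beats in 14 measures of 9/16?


Time signature 9/16: the bottom number 16 means the sixteenth note gets one count
The top number 9 means 9 sixteenth-note beats per measure
Total = 9 × 14 measures
= 126 sixteenth-note beats


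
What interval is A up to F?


Let's work it out.
Letter names: A → F spans 6 letter names → a 6th
Semitones: A → F = 8 half-steps
A 6th of 8 semitones is a minor 6th
= minor 6th


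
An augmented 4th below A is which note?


Solution.
A 4th spans 4 letter names, so from A we land on E
An augmented 4th = 6 semitones below A
Spell E at that pitch: Eb
= Eb


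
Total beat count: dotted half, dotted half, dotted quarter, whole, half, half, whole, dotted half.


Working:
Beat values:
  dotted half = 3 beats
  dotted half = 3 beats
  dotted quarter = 1.5 beats
  whole = 4 beats
  half = 2 beats
  half = 2 beats
  whole = 4 beats
  dotted half = 3 beats
Sum = 3 + 3 + 1.5 + 4 + 2 + 2 + 4 + 3
= 22.5 beats


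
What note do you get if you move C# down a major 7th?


Step by step:
major 7th: 7 letter names, 11 semitones
Letter: C - 6 → D
Pitch: C# - 11 semitones, spelled as a D → D
= D


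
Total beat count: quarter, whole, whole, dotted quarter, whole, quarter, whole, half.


Working:
Beat values:
  quarter = 1 beat
  whole = 4 beats
  whole = 4 beats
  dotted quarter = 1.5 beats
  whole = 4 beats
  quarter = 1 beat
  whole = 4 beats
  half = 2 beats
Sum = 1 + 4 + 4 + 1.5 + 4 + 1 + 4 + 2
= 21.5 beats


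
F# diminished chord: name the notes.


Working:
Diminished triad = root + minor 3rd (3 semitones) + diminished 5th (6 semitones)
A triad on F# stacks thirds, so the chord tones use letter names F-A-C
Root: F#
Minor 3rd above F#: A
Diminished 5th above F#: C
Chord = F# A C
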